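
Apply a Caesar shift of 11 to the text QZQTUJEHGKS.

Q(16): 16+11=27≡1 → B
Z(25): 25+11=36≡10 → K
Q(16): 16+11=27≡1 → B
T(19): 19+11=30≡4 → E
U(20): 20+11=31≡5 → F
J(9): 9+11=20 → U
E(4): 4+11=15 → P
H(7): 7+11=18 → S
G(6): 6+11=17 → R
K(10): 10+11=21 → V
S(18): 18+11=29≡3 → D

BKBEFUPSRVD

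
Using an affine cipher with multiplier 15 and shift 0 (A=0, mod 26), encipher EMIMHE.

E(4): 15·4+0=60≡8 → I
M(12): 15·12+0=180≡24 → Y
I(8): 15·8+0=120≡16 → Q
M(12): 15·12+0=180≡24 → Y
H(7): 15·7+0=105≡1 → B
E(4): 15·4+0=60≡8 → I

IYQYBI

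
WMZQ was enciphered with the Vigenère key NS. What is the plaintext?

Repeat the key across the ciphertext: NSNS
W(22)−N(13): 9 → J
M(12)−S(18): -6≡20 → U
Z(25)−N(13): 12 → M
Q(16)−S(18): -2≡24 → Y

JUMY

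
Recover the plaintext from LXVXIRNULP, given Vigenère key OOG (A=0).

Repeat the key across the ciphertext: OOGOOGOOGO
L(11)−O(14): -3≡23 → X
X(23)−O(14): 9 → J
V(21)−G(6): 15 → P
X(23)−O(14): 9 → J
I(8)−O(14): -6≡20 → U
R(17)−G(6): 11 → L
N(13)−O(14): -1≡25 → Z
U(20)−O(14): 6 → G
L(11)−G(6): 5 → F
P(15)−O(14): 1 → B

XJPJULZGFB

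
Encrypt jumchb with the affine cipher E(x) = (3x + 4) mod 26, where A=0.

j(9): 3·9+4=31≡5 → f
u(20): 3·20+4=64≡12 → m
m(12): 3·12+4=40≡14 → o
c(2): 3·2+4=10 → k
h(7): 3·7+4=25 → z
b(1): 3·1+4=7 → h

fmokzh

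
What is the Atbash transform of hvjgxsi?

seqtchr

h(7) → s(18)
v(21) → e(4)
j(9) → q(16)
g(6) → t(19)
x(23) → c(2)
s(18) → h(7)
i(8) → r(17)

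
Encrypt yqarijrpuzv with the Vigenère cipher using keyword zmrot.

Repeat the key across the message: zmrotzmrotz
y(24)+z(25): 49≡23 → x
q(16)+m(12): 28≡2 → c
a(0)+r(17): 17 → r
r(17)+o(14): 31≡5 → f
i(8)+t(19): 27≡1 → b
j(9)+z(25): 34≡8 → i
r(17)+m(12): 29≡3 → d
p(15)+r(17): 32≡6 → g
u(20)+o(14): 34≡8 → i
z(25)+t(19): 44≡18 → s
v(21)+z(25): 46≡20 → u

xcrfbidgisu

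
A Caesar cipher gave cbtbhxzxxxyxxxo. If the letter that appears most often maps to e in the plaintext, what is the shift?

19

The most frequent ciphertext letter is x (appears 7 times).
x is position 23; e is position 4.
Shift = 19.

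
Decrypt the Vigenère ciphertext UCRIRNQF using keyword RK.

Repeat the key across the ciphertext: RKRKRKRK
U(20)−R(17): 3 → D
C(2)−K(10): -8≡18 → S
R(17)−R(17): 0 → A
I(8)−K(10): -2≡24 → Y
R(17)−R(17): 0 → A
N(13)−K(10): 3 → D
Q(16)−R(17): -1≡25 → Z
F(5)−K(10): -5≡21 → V

DSAYADZV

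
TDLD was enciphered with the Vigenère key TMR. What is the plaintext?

ARUK

Repeat the key across the ciphertext: TMRT
T(19)−T(19): 0 → A
D(3)−M(12): -9≡17 → R
L(11)−R(17): -6≡20 → U
D(3)−T(19): -16≡10 → K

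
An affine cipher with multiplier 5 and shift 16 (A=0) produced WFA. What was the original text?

WDC

The inverse of 5 mod 26 is 21, since 5·21=105≡1. Apply D(y)=21·(y−16) mod 26:
W(22): 21·(22−16)=126≡22 → W
F(5): 21·(5−16)=-231≡3 → D
A(0): 21·(0−16)=-336≡2 → C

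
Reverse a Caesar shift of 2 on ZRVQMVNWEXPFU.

XPTOKTLUCVNDS

Z(25): 25−2=23 → X
R(17): 17−2=15 → P
V(21): 21−2=19 → T
Q(16): 16−2=14 → O
M(12): 12−2=10 → K
V(21): 21−2=19 → T
N(13): 13−2=11 → L
W(22): 22−2=20 → U
E(4): 4−2=2 → C
X(23): 23−2=21 → V
P(15): 15−2=13 → N
F(5): 5−2=3 → D
U(20): 20−2=18 → S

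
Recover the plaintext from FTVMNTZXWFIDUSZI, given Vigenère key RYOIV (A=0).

Repeat the key across the ciphertext: RYOIVRYOIVRYOIVR
F(5)−R(17): -12≡14 → O
T(19)−Y(24): -5≡21 → V
V(21)−O(14): 7 → H
M(12)−I(8): 4 → E
N(13)−V(21): -8≡18 → S
T(19)−R(17): 2 → C
Z(25)−Y(24): 1 → B
X(23)−O(14): 9 → J
W(22)−I(8): 14 → O
F(5)−V(21): -16≡10 → K
I(8)−R(17): -9≡17 → R
D(3)−Y(24): -21≡5 → F
U(20)−O(14): 6 → G
S(18)−I(8): 10 → K
Z(25)−V(21): 4 → E
I(8)−R(17): -9≡17 → R

OVHESCBJOKRFGKER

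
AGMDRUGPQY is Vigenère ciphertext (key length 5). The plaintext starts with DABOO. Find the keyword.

XGLPD

Subtract each crib letter from the matching ciphertext letter (mod 26):
A(0)−D(3)=-3≡23 → X
G(6)−A(0)=6 → G
M(12)−B(1)=11 → L
D(3)−O(14)=-11≡15 → P
R(17)−O(14)=3 → D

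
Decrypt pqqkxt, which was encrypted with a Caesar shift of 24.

rssmzv

p(15): 15−24=-9≡17 → r
q(16): 16−24=-8≡18 → s
q(16): 16−24=-8≡18 → s
k(10): 10−24=-14≡12 → m
x(23): 23−24=-1≡25 → z
t(19): 19−24=-5≡21 → v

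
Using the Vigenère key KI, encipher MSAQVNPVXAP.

Repeat the key across the message: KIKIKIKIKIK
M(12)+K(10): 22 → W
S(18)+I(8): 26≡0 → A
A(0)+K(10): 10 → K
Q(16)+I(8): 24 → Y
V(21)+K(10): 31≡5 → F
N(13)+I(8): 21 → V
P(15)+K(10): 25 → Z
V(21)+I(8): 29≡3 → D
X(23)+K(10): 33≡7 → H
A(0)+I(8): 8 → I
P(15)+K(10): 25 → Z

WAKYFVZDHIZ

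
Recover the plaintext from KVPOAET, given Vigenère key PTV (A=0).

Repeat the key across the ciphertext: PTVPTVP
K(10)−P(15): -5≡21 → V
V(21)−T(19): 2 → C
P(15)−V(21): -6≡20 → U
O(14)−P(15): -1≡25 → Z
A(0)−T(19): -19≡7 → H
E(4)−V(21): -17≡9 → J
T(19)−P(15): 4 → E

VCUZHJE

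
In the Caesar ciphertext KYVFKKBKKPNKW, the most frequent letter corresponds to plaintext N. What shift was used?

The most frequent ciphertext letter is K (appears 6 times).
K is position 10; N is position 13.
Shift = -3≡23.

23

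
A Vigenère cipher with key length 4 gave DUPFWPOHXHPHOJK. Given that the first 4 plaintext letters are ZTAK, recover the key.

EBPV

Subtract each crib letter from the matching ciphertext letter (mod 26):
D(3)−Z(25)=-22≡4 → E
U(20)−T(19)=1 → B
P(15)−A(0)=15 → P
F(5)−K(10)=-5≡21 → V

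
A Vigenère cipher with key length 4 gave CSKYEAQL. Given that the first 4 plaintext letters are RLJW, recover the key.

Subtract each crib letter from the matching ciphertext letter (mod 26):
C(2)−R(17)=-15≡11 → L
S(18)−L(11)=7 → H
K(10)−J(9)=1 → B
Y(24)−W(22)=2 → C

LHBC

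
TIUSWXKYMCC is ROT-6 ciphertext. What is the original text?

NCOMQRESGWW

T(19): 19−6=13 → N
I(8): 8−6=2 → C
U(20): 20−6=14 → O
S(18): 18−6=12 → M
W(22): 22−6=16 → Q
X(23): 23−6=17 → R
K(10): 10−6=4 → E
Y(24): 24−6=18 → S
M(12): 12−6=6 → G
C(2): 2−6=-4≡22 → W
C(2): 2−6=-4≡22 → W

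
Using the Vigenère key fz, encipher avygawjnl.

Repeat the key across the message: fzfzfzfzf
a(0)+f(5): 5 → f
v(21)+z(25): 46≡20 → u
y(24)+f(5): 29≡3 → d
g(6)+z(25): 31≡5 → f
a(0)+f(5): 5 → f
w(22)+z(25): 47≡21 → v
j(9)+f(5): 14 → o
n(13)+z(25): 38≡12 → m
l(11)+f(5): 16 → q

fudffvomq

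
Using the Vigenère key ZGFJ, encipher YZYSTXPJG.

XFDBSDUSF

Repeat the key across the message: ZGFJZGFJZ
Y(24)+Z(25): 49≡23 → X
Z(25)+G(6): 31≡5 → F
Y(24)+F(5): 29≡3 → D
S(18)+J(9): 27≡1 → B
T(19)+Z(25): 44≡18 → S
X(23)+G(6): 29≡3 → D
P(15)+F(5): 20 → U
J(9)+J(9): 18 → S
G(6)+Z(25): 31≡5 → F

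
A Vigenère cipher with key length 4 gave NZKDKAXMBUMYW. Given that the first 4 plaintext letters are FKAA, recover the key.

Subtract each crib letter from the matching ciphertext letter (mod 26):
N(13)−F(5)=8 → I
Z(25)−K(10)=15 → P
K(10)−A(0)=10 → K
D(3)−A(0)=3 → D

IPKD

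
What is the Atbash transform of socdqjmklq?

hlxwjqnpoj

s(18) → h(7)
o(14) → l(11)
c(2) → x(23)
d(3) → w(22)
q(16) → j(9)
j(9) → q(16)
m(12) → n(13)
k(10) → p(15)
l(11) → o(14)
q(16) → j(9)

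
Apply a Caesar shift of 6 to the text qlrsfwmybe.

wrxylcsehk

q(16): 16+6=22 → w
l(11): 11+6=17 → r
r(17): 17+6=23 → x
s(18): 18+6=24 → y
f(5): 5+6=11 → l
w(22): 22+6=28≡2 → c
m(12): 12+6=18 → s
y(24): 24+6=30≡4 → e
b(1): 1+6=7 → h
e(4): 4+6=10 → k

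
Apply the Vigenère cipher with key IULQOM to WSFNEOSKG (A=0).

Repeat the key across the message: IULQOMIUL
W(22)+I(8): 30≡4 → E
S(18)+U(20): 38≡12 → M
F(5)+L(11): 16 → Q
N(13)+Q(16): 29≡3 → D
E(4)+O(14): 18 → S
O(14)+M(12): 26≡0 → A
S(18)+I(8): 26≡0 → A
K(10)+U(20): 30≡4 → E
G(6)+L(11): 17 → R

EMQDSAAER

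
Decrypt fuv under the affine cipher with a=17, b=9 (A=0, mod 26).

mtq

The inverse of 17 mod 26 is 23, since 17·23=391≡1. Apply D(y)=23·(y−9) mod 26:
f(5): 23·(5−9)=-92≡12 → m
u(20): 23·(20−9)=253≡19 → t
v(21): 23·(21−9)=276≡16 → q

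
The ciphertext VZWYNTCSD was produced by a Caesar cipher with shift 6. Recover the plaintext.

V(21): 21−6=15 → P
Z(25): 25−6=19 → T
W(22): 22−6=16 → Q
Y(24): 24−6=18 → S
N(13): 13−6=7 → H
T(19): 19−6=13 → N
C(2): 2−6=-4≡22 → W
S(18): 18−6=12 → M
D(3): 3−6=-3≡23 → X

PTQSHNWMX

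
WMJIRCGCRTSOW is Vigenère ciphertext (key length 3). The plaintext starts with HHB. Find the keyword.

PFI

Subtract each crib letter from the matching ciphertext letter (mod 26):
W(22)−H(7)=15 → P
M(12)−H(7)=5 → F
J(9)−B(1)=8 → I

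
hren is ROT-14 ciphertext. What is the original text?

tdqz

h(7): 7−14=-7≡19 → t
r(17): 17−14=3 → d
e(4): 4−14=-10≡16 → q
n(13): 13−14=-1≡25 → z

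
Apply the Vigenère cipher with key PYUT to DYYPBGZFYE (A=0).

SWSIQETYNC

Repeat the key across the message: PYUTPYUTPY
D(3)+P(15): 18 → S
Y(24)+Y(24): 48≡22 → W
Y(24)+U(20): 44≡18 → S
P(15)+T(19): 34≡8 → I
B(1)+P(15): 16 → Q
G(6)+Y(24): 30≡4 → E
Z(25)+U(20): 45≡19 → T
F(5)+T(19): 24 → Y
Y(24)+P(15): 39≡13 → N
E(4)+Y(24): 28≡2 → C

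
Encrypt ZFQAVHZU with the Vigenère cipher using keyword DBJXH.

Repeat the key across the message: DBJXHDBJ
Z(25)+D(3): 28≡2 → C
F(5)+B(1): 6 → G
Q(16)+J(9): 25 → Z
A(0)+X(23): 23 → X
V(21)+H(7): 28≡2 → C
H(7)+D(3): 10 → K
Z(25)+B(1): 26≡0 → A
U(20)+J(9): 29≡3 → D

CGZXCKAD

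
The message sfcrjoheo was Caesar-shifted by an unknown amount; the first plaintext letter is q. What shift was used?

From the crib: s(18)−q(16)=2, so the shift is 2.

2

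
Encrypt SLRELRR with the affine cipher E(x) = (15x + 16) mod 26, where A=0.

AZLYZLL

S(18): 15·18+16=286≡0 → A
L(11): 15·11+16=181≡25 → Z
R(17): 15·17+16=271≡11 → L
E(4): 15·4+16=76≡24 → Y
L(11): 15·11+16=181≡25 → Z
R(17): 15·17+16=271≡11 → L
R(17): 15·17+16=271≡11 → L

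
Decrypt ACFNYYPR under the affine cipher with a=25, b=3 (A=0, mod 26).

The inverse of 25 mod 26 is 25, since 25·25=625≡1. Apply D(y)=25·(y−3) mod 26:
A(0): 25·(0−3)=-75≡3 → D
C(2): 25·(2−3)=-25≡1 → B
F(5): 25·(5−3)=50≡24 → Y
N(13): 25·(13−3)=250≡16 → Q
Y(24): 25·(24−3)=525≡5 → F
Y(24): 25·(24−3)=525≡5 → F
P(15): 25·(15−3)=300≡14 → O
R(17): 25·(17−3)=350≡12 → M

DBYQFFOM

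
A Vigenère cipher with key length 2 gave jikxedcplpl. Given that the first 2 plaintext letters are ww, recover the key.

nm

Subtract each crib letter from the matching ciphertext letter (mod 26):
j(9)−w(22)=-13≡13 → n
i(8)−w(22)=-14≡12 → m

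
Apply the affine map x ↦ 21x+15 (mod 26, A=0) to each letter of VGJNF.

OLWCQ

V(21): 21·21+15=456≡14 → O
G(6): 21·6+15=141≡11 → L
J(9): 21·9+15=204≡22 → W
N(13): 21·13+15=288≡2 → C
F(5): 21·5+15=120≡16 → Q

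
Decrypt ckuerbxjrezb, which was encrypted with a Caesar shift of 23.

c(2): 2−23=-21≡5 → f
k(10): 10−23=-13≡13 → n
u(20): 20−23=-3≡23 → x
e(4): 4−23=-19≡7 → h
r(17): 17−23=-6≡20 → u
b(1): 1−23=-22≡4 → e
x(23): 23−23=0 → a
j(9): 9−23=-14≡12 → m
r(17): 17−23=-6≡20 → u
e(4): 4−23=-19≡7 → h
z(25): 25−23=2 → c
b(1): 1−23=-22≡4 → e

fnxhueamuhce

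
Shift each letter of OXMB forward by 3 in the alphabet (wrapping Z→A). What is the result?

O(14): 14+3=17 → R
X(23): 23+3=26≡0 → A
M(12): 12+3=15 → P
B(1): 1+3=4 → E

RAPE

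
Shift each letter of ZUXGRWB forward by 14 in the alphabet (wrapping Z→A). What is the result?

NILUFKP

Z(25): 25+14=39≡13 → N
U(20): 20+14=34≡8 → I
X(23): 23+14=37≡11 → L
G(6): 6+14=20 → U
R(17): 17+14=31≡5 → F
W(22): 22+14=36≡10 → K
B(1): 1+14=15 → P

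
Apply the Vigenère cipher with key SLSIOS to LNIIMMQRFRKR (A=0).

Repeat the key across the message: SLSIOSSLSIOS
L(11)+S(18): 29≡3 → D
N(13)+L(11): 24 → Y
I(8)+S(18): 26≡0 → A
I(8)+I(8): 16 → Q
M(12)+O(14): 26≡0 → A
M(12)+S(18): 30≡4 → E
Q(16)+S(18): 34≡8 → I
R(17)+L(11): 28≡2 → C
F(5)+S(18): 23 → X
R(17)+I(8): 25 → Z
K(10)+O(14): 24 → Y
R(17)+S(18): 35≡9 → J

DYAQAEICXZYJ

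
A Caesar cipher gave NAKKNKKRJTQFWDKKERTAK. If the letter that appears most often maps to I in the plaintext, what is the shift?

The most frequent ciphertext letter is K (appears 7 times).
K is position 10; I is position 8.
Shift = 2.

2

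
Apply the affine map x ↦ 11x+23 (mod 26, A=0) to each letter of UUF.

U(20): 11·20+23=243≡9 → J
U(20): 11·20+23=243≡9 → J
F(5): 11·5+23=78≡0 → A

JJA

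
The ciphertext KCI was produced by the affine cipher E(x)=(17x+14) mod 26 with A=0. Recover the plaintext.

The inverse of 17 mod 26 is 23, since 17·23=391≡1. Apply D(y)=23·(y−14) mod 26:
K(10): 23·(10−14)=-92≡12 → M
C(2): 23·(2−14)=-276≡10 → K
I(8): 23·(8−14)=-138≡18 → S

MKS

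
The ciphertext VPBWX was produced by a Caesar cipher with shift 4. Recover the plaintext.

RLXST

V(21): 21−4=17 → R
P(15): 15−4=11 → L
B(1): 1−4=-3≡23 → X
W(22): 22−4=18 → S
X(23): 23−4=19 → T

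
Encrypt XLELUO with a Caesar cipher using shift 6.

X(23): 23+6=29≡3 → D
L(11): 11+6=17 → R
E(4): 4+6=10 → K
L(11): 11+6=17 → R
U(20): 20+6=26≡0 → A
O(14): 14+6=20 → U

DRKRAU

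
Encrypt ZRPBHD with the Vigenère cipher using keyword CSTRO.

Repeat the key across the message: CSTROC
Z(25)+C(2): 27≡1 → B
R(17)+S(18): 35≡9 → J
P(15)+T(19): 34≡8 → I
B(1)+R(17): 18 → S
H(7)+O(14): 21 → V
D(3)+C(2): 5 → F

BJISVF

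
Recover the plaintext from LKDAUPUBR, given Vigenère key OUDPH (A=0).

Repeat the key across the ciphertext: OUDPHOUDP
L(11)−O(14): -3≡23 → X
K(10)−U(20): -10≡16 → Q
D(3)−D(3): 0 → A
A(0)−P(15): -15≡11 → L
U(20)−H(7): 13 → N
P(15)−O(14): 1 → B
U(20)−U(20): 0 → A
B(1)−D(3): -2≡24 → Y
R(17)−P(15): 2 → C

XQALNBAYC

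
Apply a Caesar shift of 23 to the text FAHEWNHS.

F(5): 5+23=28≡2 → C
A(0): 0+23=23 → X
H(7): 7+23=30≡4 → E
E(4): 4+23=27≡1 → B
W(22): 22+23=45≡19 → T
N(13): 13+23=36≡10 → K
H(7): 7+23=30≡4 → E
S(18): 18+23=41≡15 → P

CXEBTKEP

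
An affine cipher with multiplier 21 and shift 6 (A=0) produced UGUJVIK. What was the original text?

SASPXKU

The inverse of 21 mod 26 is 5, since 21·5=105≡1. Apply D(y)=5·(y−6) mod 26:
U(20): 5·(20−6)=70≡18 → S
G(6): 5·(6−6)=0 → A
U(20): 5·(20−6)=70≡18 → S
J(9): 5·(9−6)=15 → P
V(21): 5·(21−6)=75≡23 → X
I(8): 5·(8−6)=10 → K
K(10): 5·(10−6)=20 → U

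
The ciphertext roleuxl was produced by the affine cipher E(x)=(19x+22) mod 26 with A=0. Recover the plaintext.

xqjkelj

The inverse of 19 mod 26 is 11, since 19·11=209≡1. Apply D(y)=11·(y−22) mod 26:
r(17): 11·(17−22)=-55≡23 → x
o(14): 11·(14−22)=-88≡16 → q
l(11): 11·(11−22)=-121≡9 → j
e(4): 11·(4−22)=-198≡10 → k
u(20): 11·(20−22)=-22≡4 → e
x(23): 11·(23−22)=11 → l
l(11): 11·(11−22)=-121≡9 → j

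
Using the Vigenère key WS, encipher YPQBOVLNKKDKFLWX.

Repeat the key across the message: WSWSWSWSWSWSWSWS
Y(24)+W(22): 46≡20 → U
P(15)+S(18): 33≡7 → H
Q(16)+W(22): 38≡12 → M
B(1)+S(18): 19 → T
O(14)+W(22): 36≡10 → K
V(21)+S(18): 39≡13 → N
L(11)+W(22): 33≡7 → H
N(13)+S(18): 31≡5 → F
K(10)+W(22): 32≡6 → G
K(10)+S(18): 28≡2 → C
D(3)+W(22): 25 → Z
K(10)+S(18): 28≡2 → C
F(5)+W(22): 27≡1 → B
L(11)+S(18): 29≡3 → D
W(22)+W(22): 44≡18 → S
X(23)+S(18): 41≡15 → P

UHMTKNHFGCZCBDSP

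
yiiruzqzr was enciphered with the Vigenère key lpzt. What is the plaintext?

ntjyjkrgg

Repeat the key across the ciphertext: lpztlpztl
y(24)−l(11): 13 → n
i(8)−p(15): -7≡19 → t
i(8)−z(25): -17≡9 → j
r(17)−t(19): -2≡24 → y
u(20)−l(11): 9 → j
z(25)−p(15): 10 → k
q(16)−z(25): -9≡17 → r
z(25)−t(19): 6 → g
r(17)−l(11): 6 → g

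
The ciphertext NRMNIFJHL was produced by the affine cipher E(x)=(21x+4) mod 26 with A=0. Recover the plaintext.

TNOTUFZPJ

The inverse of 21 mod 26 is 5, since 21·5=105≡1. Apply D(y)=5·(y−4) mod 26:
N(13): 5·(13−4)=45≡19 → T
R(17): 5·(17−4)=65≡13 → N
M(12): 5·(12−4)=40≡14 → O
N(13): 5·(13−4)=45≡19 → T
I(8): 5·(8−4)=20 → U
F(5): 5·(5−4)=5 → F
J(9): 5·(9−4)=25 → Z
H(7): 5·(7−4)=15 → P
L(11): 5·(11−4)=35≡9 → J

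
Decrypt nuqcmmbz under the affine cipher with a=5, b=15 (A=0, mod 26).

The inverse of 5 mod 26 is 21, since 5·21=105≡1. Apply D(y)=21·(y−15) mod 26:
n(13): 21·(13−15)=-42≡10 → k
u(20): 21·(20−15)=105≡1 → b
q(16): 21·(16−15)=21 → v
c(2): 21·(2−15)=-273≡13 → n
m(12): 21·(12−15)=-63≡15 → p
m(12): 21·(12−15)=-63≡15 → p
b(1): 21·(1−15)=-294≡18 → s
z(25): 21·(25−15)=210≡2 → c

kbvnppsc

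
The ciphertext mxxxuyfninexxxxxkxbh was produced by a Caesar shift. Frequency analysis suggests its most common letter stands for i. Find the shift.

15

The most frequent ciphertext letter is x (appears 9 times).
x is position 23; i is position 8.
Shift = 15.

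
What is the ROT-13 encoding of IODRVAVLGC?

VBQEINIYTP

I(8): 8+13=21 → V
O(14): 14+13=27≡1 → B
D(3): 3+13=16 → Q
R(17): 17+13=30≡4 → E
V(21): 21+13=34≡8 → I
A(0): 0+13=13 → N
V(21): 21+13=34≡8 → I
L(11): 11+13=24 → Y
G(6): 6+13=19 → T
C(2): 2+13=15 → P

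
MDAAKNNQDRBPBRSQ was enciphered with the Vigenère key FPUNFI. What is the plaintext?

Repeat the key across the ciphertext: FPUNFIFPUNFIFPUN
M(12)−F(5): 7 → H
D(3)−P(15): -12≡14 → O
A(0)−U(20): -20≡6 → G
A(0)−N(13): -13≡13 → N
K(10)−F(5): 5 → F
N(13)−I(8): 5 → F
N(13)−F(5): 8 → I
Q(16)−P(15): 1 → B
D(3)−U(20): -17≡9 → J
R(17)−N(13): 4 → E
B(1)−F(5): -4≡22 → W
P(15)−I(8): 7 → H
B(1)−F(5): -4≡22 → W
R(17)−P(15): 2 → C
S(18)−U(20): -2≡24 → Y
Q(16)−N(13): 3 → D

HOGNFFIBJEWHWCYD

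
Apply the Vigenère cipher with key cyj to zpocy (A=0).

bnxew

Repeat the key across the message: cyjcy
z(25)+c(2): 27≡1 → b
p(15)+y(24): 39≡13 → n
o(14)+j(9): 23 → x
c(2)+c(2): 4 → e
y(24)+y(24): 48≡22 → w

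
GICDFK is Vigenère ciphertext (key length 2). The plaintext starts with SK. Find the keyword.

Subtract each crib letter from the matching ciphertext letter (mod 26):
G(6)−S(18)=-12≡14 → O
I(8)−K(10)=-2≡24 → Y

OY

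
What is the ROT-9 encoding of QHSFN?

Q(16): 16+9=25 → Z
H(7): 7+9=16 → Q
S(18): 18+9=27≡1 → B
F(5): 5+9=14 → O
N(13): 13+9=22 → W

ZQBOW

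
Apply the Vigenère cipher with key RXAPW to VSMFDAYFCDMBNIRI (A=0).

Repeat the key across the message: RXAPWRXAPWRXAPWR
V(21)+R(17): 38≡12 → M
S(18)+X(23): 41≡15 → P
M(12)+A(0): 12 → M
F(5)+P(15): 20 → U
D(3)+W(22): 25 → Z
A(0)+R(17): 17 → R
Y(24)+X(23): 47≡21 → V
F(5)+A(0): 5 → F
C(2)+P(15): 17 → R
D(3)+W(22): 25 → Z
M(12)+R(17): 29≡3 → D
B(1)+X(23): 24 → Y
N(13)+A(0): 13 → N
I(8)+P(15): 23 → X
R(17)+W(22): 39≡13 → N
I(8)+R(17): 25 → Z

MPMUZRVFRZDYNXNZ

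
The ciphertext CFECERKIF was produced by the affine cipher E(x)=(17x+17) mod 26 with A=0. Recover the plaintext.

The inverse of 17 mod 26 is 23, since 17·23=391≡1. Apply D(y)=23·(y−17) mod 26:
C(2): 23·(2−17)=-345≡19 → T
F(5): 23·(5−17)=-276≡10 → K
E(4): 23·(4−17)=-299≡13 → N
C(2): 23·(2−17)=-345≡19 → T
E(4): 23·(4−17)=-299≡13 → N
R(17): 23·(17−17)=0 → A
K(10): 23·(10−17)=-161≡21 → V
I(8): 23·(8−17)=-207≡1 → B
F(5): 23·(5−17)=-276≡10 → K

TKNTNAVBK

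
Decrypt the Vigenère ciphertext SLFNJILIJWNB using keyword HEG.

LHZGFCEEDPJV

Repeat the key across the ciphertext: HEGHEGHEGHEG
S(18)−H(7): 11 → L
L(11)−E(4): 7 → H
F(5)−G(6): -1≡25 → Z
N(13)−H(7): 6 → G
J(9)−E(4): 5 → F
I(8)−G(6): 2 → C
L(11)−H(7): 4 → E
I(8)−E(4): 4 → E
J(9)−G(6): 3 → D
W(22)−H(7): 15 → P
N(13)−E(4): 9 → J
B(1)−G(6): -5≡21 → V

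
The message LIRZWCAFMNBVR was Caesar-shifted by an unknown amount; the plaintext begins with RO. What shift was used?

20

From the crib: L(11)−R(17)=-6≡20, so the shift is 20.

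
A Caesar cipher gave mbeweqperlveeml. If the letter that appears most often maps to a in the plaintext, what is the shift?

The most frequent ciphertext letter is e (appears 5 times).
e is position 4; a is position 0.
Shift = 4.

4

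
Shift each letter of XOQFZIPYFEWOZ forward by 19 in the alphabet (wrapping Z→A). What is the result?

X(23): 23+19=42≡16 → Q
O(14): 14+19=33≡7 → H
Q(16): 16+19=35≡9 → J
F(5): 5+19=24 → Y
Z(25): 25+19=44≡18 → S
I(8): 8+19=27≡1 → B
P(15): 15+19=34≡8 → I
Y(24): 24+19=43≡17 → R
F(5): 5+19=24 → Y
E(4): 4+19=23 → X
W(22): 22+19=41≡15 → P
O(14): 14+19=33≡7 → H
Z(25): 25+19=44≡18 → S

QHJYSBIRYXPHS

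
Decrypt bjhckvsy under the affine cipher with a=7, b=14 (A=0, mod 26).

The inverse of 7 mod 26 is 15, since 7·15=105≡1. Apply D(y)=15·(y−14) mod 26:
b(1): 15·(1−14)=-195≡13 → n
j(9): 15·(9−14)=-75≡3 → d
h(7): 15·(7−14)=-105≡25 → z
c(2): 15·(2−14)=-180≡2 → c
k(10): 15·(10−14)=-60≡18 → s
v(21): 15·(21−14)=105≡1 → b
s(18): 15·(18−14)=60≡8 → i
y(24): 15·(24−14)=150≡20 → u

ndzcsbiu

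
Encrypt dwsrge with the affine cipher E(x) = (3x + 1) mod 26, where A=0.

d(3): 3·3+1=10 → k
w(22): 3·22+1=67≡15 → p
s(18): 3·18+1=55≡3 → d
r(17): 3·17+1=52≡0 → a
g(6): 3·6+1=19 → t
e(4): 3·4+1=13 → n

kpdatn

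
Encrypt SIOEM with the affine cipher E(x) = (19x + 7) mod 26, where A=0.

LDNFB

S(18): 19·18+7=349≡11 → L
I(8): 19·8+7=159≡3 → D
O(14): 19·14+7=273≡13 → N
E(4): 19·4+7=83≡5 → F
M(12): 19·12+7=235≡1 → B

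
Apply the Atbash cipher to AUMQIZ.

A(0) → Z(25)
U(20) → F(5)
M(12) → N(13)
Q(16) → J(9)
I(8) → R(17)
Z(25) → A(0)

ZFNJRA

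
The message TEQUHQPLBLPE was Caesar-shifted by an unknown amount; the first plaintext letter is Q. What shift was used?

3

From the crib: T(19)−Q(16)=3, so the shift is 3.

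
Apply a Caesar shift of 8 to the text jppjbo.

j(9): 9+8=17 → r
p(15): 15+8=23 → x
p(15): 15+8=23 → x
j(9): 9+8=17 → r
b(1): 1+8=9 → j
o(14): 14+8=22 → w

rxxrjw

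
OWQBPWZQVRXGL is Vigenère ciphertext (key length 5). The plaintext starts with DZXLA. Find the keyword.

Subtract each crib letter from the matching ciphertext letter (mod 26):
O(14)−D(3)=11 → L
W(22)−Z(25)=-3≡23 → X
Q(16)−X(23)=-7≡19 → T
B(1)−L(11)=-10≡16 → Q
P(15)−A(0)=15 → P

LXTQP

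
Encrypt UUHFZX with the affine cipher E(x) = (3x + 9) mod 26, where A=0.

U(20): 3·20+9=69≡17 → R
U(20): 3·20+9=69≡17 → R
H(7): 3·7+9=30≡4 → E
F(5): 3·5+9=24 → Y
Z(25): 3·25+9=84≡6 → G
X(23): 3·23+9=78≡0 → A

RREYGA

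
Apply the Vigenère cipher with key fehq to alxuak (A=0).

Repeat the key across the message: fehqfe
a(0)+f(5): 5 → f
l(11)+e(4): 15 → p
x(23)+h(7): 30≡4 → e
u(20)+q(16): 36≡10 → k
a(0)+f(5): 5 → f
k(10)+e(4): 14 → o

fpekfo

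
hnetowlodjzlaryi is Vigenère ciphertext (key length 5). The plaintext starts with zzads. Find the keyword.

Subtract each crib letter from the matching ciphertext letter (mod 26):
h(7)−z(25)=-18≡8 → i
n(13)−z(25)=-12≡14 → o
e(4)−a(0)=4 → e
t(19)−d(3)=16 → q
o(14)−s(18)=-4≡22 → w

ioeqw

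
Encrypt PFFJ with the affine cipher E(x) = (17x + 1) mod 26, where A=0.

P(15): 17·15+1=256≡22 → W
F(5): 17·5+1=86≡8 → I
F(5): 17·5+1=86≡8 → I
J(9): 17·9+1=154≡24 → Y

WIIY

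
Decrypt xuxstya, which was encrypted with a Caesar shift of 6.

rormnsu

x(23): 23−6=17 → r
u(20): 20−6=14 → o
x(23): 23−6=17 → r
s(18): 18−6=12 → m
t(19): 19−6=13 → n
y(24): 24−6=18 → s
a(0): 0−6=-6≡20 → u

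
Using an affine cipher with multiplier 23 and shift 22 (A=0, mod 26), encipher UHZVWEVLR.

U(20): 23·20+22=482≡14 → O
H(7): 23·7+22=183≡1 → B
Z(25): 23·25+22=597≡25 → Z
V(21): 23·21+22=505≡11 → L
W(22): 23·22+22=528≡8 → I
E(4): 23·4+22=114≡10 → K
V(21): 23·21+22=505≡11 → L
L(11): 23·11+22=275≡15 → P
R(17): 23·17+22=413≡23 → X

OBZLIKLPX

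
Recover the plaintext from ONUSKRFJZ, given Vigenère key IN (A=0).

GAMFCEXWR

Repeat the key across the ciphertext: ININININI
O(14)−I(8): 6 → G
N(13)−N(13): 0 → A
U(20)−I(8): 12 → M
S(18)−N(13): 5 → F
K(10)−I(8): 2 → C
R(17)−N(13): 4 → E
F(5)−I(8): -3≡23 → X
J(9)−N(13): -4≡22 → W
Z(25)−I(8): 17 → R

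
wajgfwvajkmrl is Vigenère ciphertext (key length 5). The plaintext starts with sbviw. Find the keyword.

Subtract each crib letter from the matching ciphertext letter (mod 26):
w(22)−s(18)=4 → e
a(0)−b(1)=-1≡25 → z
j(9)−v(21)=-12≡14 → o
g(6)−i(8)=-2≡24 → y
f(5)−w(22)=-17≡9 → j

ezoyj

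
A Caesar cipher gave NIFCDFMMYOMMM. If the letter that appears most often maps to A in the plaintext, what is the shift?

The most frequent ciphertext letter is M (appears 5 times).
M is position 12; A is position 0.
Shift = 12.

12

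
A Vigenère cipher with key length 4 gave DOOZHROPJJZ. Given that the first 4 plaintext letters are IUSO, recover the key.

Subtract each crib letter from the matching ciphertext letter (mod 26):
D(3)−I(8)=-5≡21 → V
O(14)−U(20)=-6≡20 → U
O(14)−S(18)=-4≡22 → W
Z(25)−O(14)=11 → L

VUWL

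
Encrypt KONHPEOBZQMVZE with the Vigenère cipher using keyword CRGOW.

Repeat the key across the message: CRGOWCRGOWCRGO
K(10)+C(2): 12 → M
O(14)+R(17): 31≡5 → F
N(13)+G(6): 19 → T
H(7)+O(14): 21 → V
P(15)+W(22): 37≡11 → L
E(4)+C(2): 6 → G
O(14)+R(17): 31≡5 → F
B(1)+G(6): 7 → H
Z(25)+O(14): 39≡13 → N
Q(16)+W(22): 38≡12 → M
M(12)+C(2): 14 → O
V(21)+R(17): 38≡12 → M
Z(25)+G(6): 31≡5 → F
E(4)+O(14): 18 → S

MFTVLGFHNMOMFS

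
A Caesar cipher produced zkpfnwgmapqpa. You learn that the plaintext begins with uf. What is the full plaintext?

From the crib: z(25)−u(20)=5, so the shift is 5.
Subtract 5 from each ciphertext letter:
z(25): 25−5=20 → u
k(10): 10−5=5 → f
p(15): 15−5=10 → k
f(5): 5−5=0 → a
n(13): 13−5=8 → i
w(22): 22−5=17 → r
g(6): 6−5=1 → b
m(12): 12−5=7 → h
a(0): 0−5=-5≡21 → v
p(15): 15−5=10 → k
q(16): 16−5=11 → l
p(15): 15−5=10 → k
a(0): 0−5=-5≡21 → v

ufkairbhvklkv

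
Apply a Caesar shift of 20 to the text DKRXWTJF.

D(3): 3+20=23 → X
K(10): 10+20=30≡4 → E
R(17): 17+20=37≡11 → L
X(23): 23+20=43≡17 → R
W(22): 22+20=42≡16 → Q
T(19): 19+20=39≡13 → N
J(9): 9+20=29≡3 → D
F(5): 5+20=25 → Z

XELRQNDZ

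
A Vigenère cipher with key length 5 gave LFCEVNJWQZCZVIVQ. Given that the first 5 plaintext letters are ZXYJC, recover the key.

Subtract each crib letter from the matching ciphertext letter (mod 26):
L(11)−Z(25)=-14≡12 → M
F(5)−X(23)=-18≡8 → I
C(2)−Y(24)=-22≡4 → E
E(4)−J(9)=-5≡21 → V
V(21)−C(2)=19 → T

MIEVT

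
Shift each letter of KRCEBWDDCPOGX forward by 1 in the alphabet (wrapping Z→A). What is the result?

LSDFCXEEDQPHY

K(10): 10+1=11 → L
R(17): 17+1=18 → S
C(2): 2+1=3 → D
E(4): 4+1=5 → F
B(1): 1+1=2 → C
W(22): 22+1=23 → X
D(3): 3+1=4 → E
D(3): 3+1=4 → E
C(2): 2+1=3 → D
P(15): 15+1=16 → Q
O(14): 14+1=15 → P
G(6): 6+1=7 → H
X(23): 23+1=24 → Y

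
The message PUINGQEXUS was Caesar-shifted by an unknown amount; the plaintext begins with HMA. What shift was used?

From the crib: P(15)−H(7)=8, so the shift is 8.

8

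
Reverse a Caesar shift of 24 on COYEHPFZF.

C(2): 2−24=-22≡4 → E
O(14): 14−24=-10≡16 → Q
Y(24): 24−24=0 → A
E(4): 4−24=-20≡6 → G
H(7): 7−24=-17≡9 → J
P(15): 15−24=-9≡17 → R
F(5): 5−24=-19≡7 → H
Z(25): 25−24=1 → B
F(5): 5−24=-19≡7 → H

EQAGJRHBH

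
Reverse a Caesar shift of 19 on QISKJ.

Q(16): 16−19=-3≡23 → X
I(8): 8−19=-11≡15 → P
S(18): 18−19=-1≡25 → Z
K(10): 10−19=-9≡17 → R
J(9): 9−19=-10≡16 → Q

XPZRQ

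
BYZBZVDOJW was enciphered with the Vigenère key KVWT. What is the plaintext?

Repeat the key across the ciphertext: KVWTKVWTKV
B(1)−K(10): -9≡17 → R
Y(24)−V(21): 3 → D
Z(25)−W(22): 3 → D
B(1)−T(19): -18≡8 → I
Z(25)−K(10): 15 → P
V(21)−V(21): 0 → A
D(3)−W(22): -19≡7 → H
O(14)−T(19): -5≡21 → V
J(9)−K(10): -1≡25 → Z
W(22)−V(21): 1 → B

RDDIPAHVZB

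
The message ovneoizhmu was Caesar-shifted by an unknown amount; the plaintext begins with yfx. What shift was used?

16

From the crib: o(14)−y(24)=-10≡16, so the shift is 16.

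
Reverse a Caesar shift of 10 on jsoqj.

j(9): 9−10=-1≡25 → z
s(18): 18−10=8 → i
o(14): 14−10=4 → e
q(16): 16−10=6 → g
j(9): 9−10=-1≡25 → z

ziegz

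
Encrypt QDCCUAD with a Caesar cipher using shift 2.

Q(16): 16+2=18 → S
D(3): 3+2=5 → F
C(2): 2+2=4 → E
C(2): 2+2=4 → E
U(20): 20+2=22 → W
A(0): 0+2=2 → C
D(3): 3+2=5 → F

SFEEWCF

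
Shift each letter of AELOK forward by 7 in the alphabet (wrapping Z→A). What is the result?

HLSVR

A(0): 0+7=7 → H
E(4): 4+7=11 → L
L(11): 11+7=18 → S
O(14): 14+7=21 → V
K(10): 10+7=17 → R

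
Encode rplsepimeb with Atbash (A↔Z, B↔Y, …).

r(17) → i(8)
p(15) → k(10)
l(11) → o(14)
s(18) → h(7)
e(4) → v(21)
p(15) → k(10)
i(8) → r(17)
m(12) → n(13)
e(4) → v(21)
b(1) → y(24)

ikohvkrnvy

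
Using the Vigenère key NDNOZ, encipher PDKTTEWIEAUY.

CGXHSRZVSZHB

Repeat the key across the message: NDNOZNDNOZND
P(15)+N(13): 28≡2 → C
D(3)+D(3): 6 → G
K(10)+N(13): 23 → X
T(19)+O(14): 33≡7 → H
T(19)+Z(25): 44≡18 → S
E(4)+N(13): 17 → R
W(22)+D(3): 25 → Z
I(8)+N(13): 21 → V
E(4)+O(14): 18 → S
A(0)+Z(25): 25 → Z
U(20)+N(13): 33≡7 → H
Y(24)+D(3): 27≡1 → B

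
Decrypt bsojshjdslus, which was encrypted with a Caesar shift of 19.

b(1): 1−19=-18≡8 → i
s(18): 18−19=-1≡25 → z
o(14): 14−19=-5≡21 → v
j(9): 9−19=-10≡16 → q
s(18): 18−19=-1≡25 → z
h(7): 7−19=-12≡14 → o
j(9): 9−19=-10≡16 → q
d(3): 3−19=-16≡10 → k
s(18): 18−19=-1≡25 → z
l(11): 11−19=-8≡18 → s
u(20): 20−19=1 → b
s(18): 18−19=-1≡25 → z

izvqzoqkzsbz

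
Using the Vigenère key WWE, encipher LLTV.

HHXR

Repeat the key across the message: WWEW
L(11)+W(22): 33≡7 → H
L(11)+W(22): 33≡7 → H
T(19)+E(4): 23 → X
V(21)+W(22): 43≡17 → R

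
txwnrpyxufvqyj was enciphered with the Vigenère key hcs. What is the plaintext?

mvegpxrvcytyrh

Repeat the key across the ciphertext: hcshcshcshcshc
t(19)−h(7): 12 → m
x(23)−c(2): 21 → v
w(22)−s(18): 4 → e
n(13)−h(7): 6 → g
r(17)−c(2): 15 → p
p(15)−s(18): -3≡23 → x
y(24)−h(7): 17 → r
x(23)−c(2): 21 → v
u(20)−s(18): 2 → c
f(5)−h(7): -2≡24 → y
v(21)−c(2): 19 → t
q(16)−s(18): -2≡24 → y
y(24)−h(7): 17 → r
j(9)−c(2): 7 → h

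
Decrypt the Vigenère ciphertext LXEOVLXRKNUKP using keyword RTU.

UEKXCRGYQWBQY

Repeat the key across the ciphertext: RTURTURTURTUR
L(11)−R(17): -6≡20 → U
X(23)−T(19): 4 → E
E(4)−U(20): -16≡10 → K
O(14)−R(17): -3≡23 → X
V(21)−T(19): 2 → C
L(11)−U(20): -9≡17 → R
X(23)−R(17): 6 → G
R(17)−T(19): -2≡24 → Y
K(10)−U(20): -10≡16 → Q
N(13)−R(17): -4≡22 → W
U(20)−T(19): 1 → B
K(10)−U(20): -10≡16 → Q
P(15)−R(17): -2≡24 → Y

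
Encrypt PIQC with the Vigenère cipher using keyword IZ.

XHYB

Repeat the key across the message: IZIZ
P(15)+I(8): 23 → X
I(8)+Z(25): 33≡7 → H
Q(16)+I(8): 24 → Y
C(2)+Z(25): 27≡1 → B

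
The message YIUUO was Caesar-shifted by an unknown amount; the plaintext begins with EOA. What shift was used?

20

From the crib: Y(24)−E(4)=20, so the shift is 20.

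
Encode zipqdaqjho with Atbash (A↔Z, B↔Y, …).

arkjwzjqsl

z(25) → a(0)
i(8) → r(17)
p(15) → k(10)
q(16) → j(9)
d(3) → w(22)
a(0) → z(25)
q(16) → j(9)
j(9) → q(16)
h(7) → s(18)
o(14) → l(11)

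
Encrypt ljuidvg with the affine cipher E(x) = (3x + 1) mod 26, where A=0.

l(11): 3·11+1=34≡8 → i
j(9): 3·9+1=28≡2 → c
u(20): 3·20+1=61≡9 → j
i(8): 3·8+1=25 → z
d(3): 3·3+1=10 → k
v(21): 3·21+1=64≡12 → m
g(6): 3·6+1=19 → t

icjzkmt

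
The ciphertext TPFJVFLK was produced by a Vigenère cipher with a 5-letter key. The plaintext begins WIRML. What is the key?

XHOXK

Subtract each crib letter from the matching ciphertext letter (mod 26):
T(19)−W(22)=-3≡23 → X
P(15)−I(8)=7 → H
F(5)−R(17)=-12≡14 → O
J(9)−M(12)=-3≡23 → X
V(21)−L(11)=10 → K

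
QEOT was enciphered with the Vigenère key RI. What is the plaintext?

ZWXL

Repeat the key across the ciphertext: RIRI
Q(16)−R(17): -1≡25 → Z
E(4)−I(8): -4≡22 → W
O(14)−R(17): -3≡23 → X
T(19)−I(8): 11 → L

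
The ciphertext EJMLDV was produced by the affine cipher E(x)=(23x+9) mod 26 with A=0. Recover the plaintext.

TAZICW

The inverse of 23 mod 26 is 17, since 23·17=391≡1. Apply D(y)=17·(y−9) mod 26:
E(4): 17·(4−9)=-85≡19 → T
J(9): 17·(9−9)=0 → A
M(12): 17·(12−9)=51≡25 → Z
L(11): 17·(11−9)=34≡8 → I
D(3): 17·(3−9)=-102≡2 → C
V(21): 17·(21−9)=204≡22 → W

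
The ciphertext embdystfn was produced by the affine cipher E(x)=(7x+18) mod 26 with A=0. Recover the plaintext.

yofjmapnd

The inverse of 7 mod 26 is 15, since 7·15=105≡1. Apply D(y)=15·(y−18) mod 26:
e(4): 15·(4−18)=-210≡24 → y
m(12): 15·(12−18)=-90≡14 → o
b(1): 15·(1−18)=-255≡5 → f
d(3): 15·(3−18)=-225≡9 → j
y(24): 15·(24−18)=90≡12 → m
s(18): 15·(18−18)=0 → a
t(19): 15·(19−18)=15 → p
f(5): 15·(5−18)=-195≡13 → n
n(13): 15·(13−18)=-75≡3 → d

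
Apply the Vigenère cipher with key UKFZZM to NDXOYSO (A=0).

HNCNXEI

Repeat the key across the message: UKFZZMU
N(13)+U(20): 33≡7 → H
D(3)+K(10): 13 → N
X(23)+F(5): 28≡2 → C
O(14)+Z(25): 39≡13 → N
Y(24)+Z(25): 49≡23 → X
S(18)+M(12): 30≡4 → E
O(14)+U(20): 34≡8 → I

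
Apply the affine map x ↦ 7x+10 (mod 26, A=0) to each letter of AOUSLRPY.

KEUGJZLW

A(0): 7·0+10=10 → K
O(14): 7·14+10=108≡4 → E
U(20): 7·20+10=150≡20 → U
S(18): 7·18+10=136≡6 → G
L(11): 7·11+10=87≡9 → J
R(17): 7·17+10=129≡25 → Z
P(15): 7·15+10=115≡11 → L
Y(24): 7·24+10=178≡22 → W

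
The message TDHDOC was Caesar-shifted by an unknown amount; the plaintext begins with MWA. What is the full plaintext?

MWAWHV

From the crib: T(19)−M(12)=7, so the shift is 7.
Subtract 7 from each ciphertext letter:
T(19): 19−7=12 → M
D(3): 3−7=-4≡22 → W
H(7): 7−7=0 → A
D(3): 3−7=-4≡22 → W
O(14): 14−7=7 → H
C(2): 2−7=-5≡21 → V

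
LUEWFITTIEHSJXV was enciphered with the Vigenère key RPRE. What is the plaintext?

Repeat the key across the ciphertext: RPRERPRERPRERPR
L(11)−R(17): -6≡20 → U
U(20)−P(15): 5 → F
E(4)−R(17): -13≡13 → N
W(22)−E(4): 18 → S
F(5)−R(17): -12≡14 → O
I(8)−P(15): -7≡19 → T
T(19)−R(17): 2 → C
T(19)−E(4): 15 → P
I(8)−R(17): -9≡17 → R
E(4)−P(15): -11≡15 → P
H(7)−R(17): -10≡16 → Q
S(18)−E(4): 14 → O
J(9)−R(17): -8≡18 → S
X(23)−P(15): 8 → I
V(21)−R(17): 4 → E

UFNSOTCPRPQOSIE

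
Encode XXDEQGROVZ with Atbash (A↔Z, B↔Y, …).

CCWVJTILEA

X(23) → C(2)
X(23) → C(2)
D(3) → W(22)
E(4) → V(21)
Q(16) → J(9)
G(6) → T(19)
R(17) → I(8)
O(14) → L(11)
V(21) → E(4)
Z(25) → A(0)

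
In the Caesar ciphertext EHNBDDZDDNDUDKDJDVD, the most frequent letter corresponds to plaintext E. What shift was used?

The most frequent ciphertext letter is D (appears 9 times).
D is position 3; E is position 4.
Shift = -1≡25.

25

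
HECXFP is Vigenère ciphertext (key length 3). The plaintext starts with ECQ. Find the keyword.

DCM

Subtract each crib letter from the matching ciphertext letter (mod 26):
H(7)−E(4)=3 → D
E(4)−C(2)=2 → C
C(2)−Q(16)=-14≡12 → M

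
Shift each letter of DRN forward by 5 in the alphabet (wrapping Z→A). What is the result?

D(3): 3+5=8 → I
R(17): 17+5=22 → W
N(13): 13+5=18 → S

IWS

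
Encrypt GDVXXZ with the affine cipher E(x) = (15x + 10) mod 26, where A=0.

WDNRRV

G(6): 15·6+10=100≡22 → W
D(3): 15·3+10=55≡3 → D
V(21): 15·21+10=325≡13 → N
X(23): 15·23+10=355≡17 → R
X(23): 15·23+10=355≡17 → R
Z(25): 15·25+10=385≡21 → V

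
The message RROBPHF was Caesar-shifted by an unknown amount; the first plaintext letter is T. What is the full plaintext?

From the crib: R(17)−T(19)=-2≡24, so the shift is 24.
Subtract 24 from each ciphertext letter:
R(17): 17−24=-7≡19 → T
R(17): 17−24=-7≡19 → T
O(14): 14−24=-10≡16 → Q
B(1): 1−24=-23≡3 → D
P(15): 15−24=-9≡17 → R
H(7): 7−24=-17≡9 → J
F(5): 5−24=-19≡7 → H

TTQDRJH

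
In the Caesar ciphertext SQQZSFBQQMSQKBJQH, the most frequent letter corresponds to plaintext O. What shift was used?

The most frequent ciphertext letter is Q (appears 6 times).
Q is position 16; O is position 14.
Shift = 2.

2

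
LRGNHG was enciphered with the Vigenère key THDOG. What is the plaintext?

Repeat the key across the ciphertext: THDOGT
L(11)−T(19): -8≡18 → S
R(17)−H(7): 10 → K
G(6)−D(3): 3 → D
N(13)−O(14): -1≡25 → Z
H(7)−G(6): 1 → B
G(6)−T(19): -13≡13 → N

SKDZBN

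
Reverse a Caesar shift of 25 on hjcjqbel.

h(7): 7−25=-18≡8 → i
j(9): 9−25=-16≡10 → k
c(2): 2−25=-23≡3 → d
j(9): 9−25=-16≡10 → k
q(16): 16−25=-9≡17 → r
b(1): 1−25=-24≡2 → c
e(4): 4−25=-21≡5 → f
l(11): 11−25=-14≡12 → m

ikdkrcfm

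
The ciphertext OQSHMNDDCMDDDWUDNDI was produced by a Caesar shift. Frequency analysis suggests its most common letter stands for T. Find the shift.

The most frequent ciphertext letter is D (appears 7 times).
D is position 3; T is position 19.
Shift = -16≡10.

10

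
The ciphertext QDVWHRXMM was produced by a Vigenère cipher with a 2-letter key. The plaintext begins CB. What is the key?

OC

Subtract each crib letter from the matching ciphertext letter (mod 26):
Q(16)−C(2)=14 → O
D(3)−B(1)=2 → C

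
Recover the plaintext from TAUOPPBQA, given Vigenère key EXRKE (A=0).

Repeat the key across the ciphertext: EXRKEEXRK
T(19)−E(4): 15 → P
A(0)−X(23): -23≡3 → D
U(20)−R(17): 3 → D
O(14)−K(10): 4 → E
P(15)−E(4): 11 → L
P(15)−E(4): 11 → L
B(1)−X(23): -22≡4 → E
Q(16)−R(17): -1≡25 → Z
A(0)−K(10): -10≡16 → Q

PDDELLEZQ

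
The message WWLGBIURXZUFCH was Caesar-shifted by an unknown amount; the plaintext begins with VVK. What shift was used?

1

From the crib: W(22)−V(21)=1, so the shift is 1.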